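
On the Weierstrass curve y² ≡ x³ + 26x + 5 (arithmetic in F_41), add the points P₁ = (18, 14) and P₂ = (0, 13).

(18, 14) + (0, 13). λ = (13 - 14)/(0 - 18) ≡ 40/23 mod 41. 23⁻¹ ≡ 25 (mod 41), so λ ≡ 16.
  x = λ² - 18 - 0 = 256 - 18 ≡ 33; y = λ·(18 - 33) - 14 ≡ 33. → (33, 33)

(33, 33)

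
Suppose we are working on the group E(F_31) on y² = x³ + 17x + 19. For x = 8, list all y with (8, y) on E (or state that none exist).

4, 27

x³ + 17x + 19 = 667 ≡ 16 (mod 31).
Square roots of 16 mod 31: 4 and 27 (since 4² = 16 ≡ 16).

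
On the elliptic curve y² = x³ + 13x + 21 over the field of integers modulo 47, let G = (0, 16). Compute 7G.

Double-and-add on 7 = (111)₂. Start with G = (0, 16) for the leading 1-bit.
double: tangent at (0, 16): λ = (3·0² + 13)/(2·16) ≡ 13/32. 32⁻¹ ≡ 25 (mod 47), so λ ≡ 13·25 ≡ 43.
  x = λ² - 0 - 0 = 1849 - 0 ≡ 16; y = λ·(0 - 16) - 16 ≡ 1. → (16, 1)
add G: (16, 1) + (0, 16). λ = (16 - 1)/(0 - 16) ≡ 15/31 mod 47. 31⁻¹ ≡ 44 (mod 47), so λ ≡ 2.
  x = λ² - 16 - 0 = 4 - 16 ≡ 35; y = λ·(16 - 35) - 1 ≡ 8. → (35, 8)
double: tangent at (35, 8): λ = (3·35² + 13)/(2·8) ≡ 22/16. 16⁻¹ ≡ 3 (mod 47) since 16·3 = 48 ≡ 1, so λ ≡ 22·3 ≡ 19.
  x = λ² - 35 - 35 = 361 - 70 ≡ 9; y = λ·(35 - 9) - 8 ≡ 16. → (9, 16)
add G: (9, 16) + (0, 16). λ = (16 - 16)/(0 - 9) ≡ 0/38 mod 47. 38⁻¹ ≡ 26 (mod 47), so λ ≡ 0.
  x = λ² - 9 - 0 = 0 - 9 ≡ 38; y = λ·(9 - 38) - 16 ≡ 31. → (38, 31)

(38, 31)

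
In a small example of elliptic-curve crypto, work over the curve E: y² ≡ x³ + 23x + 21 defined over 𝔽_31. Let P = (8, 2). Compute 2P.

tangent at (8, 2): λ = (3·8² + 23)/(2·2) ≡ 29/4. 4⁻¹ ≡ 8 (mod 31), so λ ≡ 29·8 ≡ 15.
  x = λ² - 8 - 8 = 225 - 16 ≡ 23; y = λ·(8 - 23) - 2 ≡ 21. → (23, 21)

(23, 21)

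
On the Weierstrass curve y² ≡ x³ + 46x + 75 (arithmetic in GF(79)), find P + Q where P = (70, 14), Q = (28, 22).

(70, 14) + (28, 22). λ = (22 - 14)/(28 - 70) ≡ 8/37 mod 79. 37⁻¹ ≡ 47 (mod 79), so λ ≡ 60.
  x = λ² - 70 - 28 = 3600 - 98 ≡ 26; y = λ·(70 - 26) - 14 ≡ 19. → (26, 19)

(26, 19)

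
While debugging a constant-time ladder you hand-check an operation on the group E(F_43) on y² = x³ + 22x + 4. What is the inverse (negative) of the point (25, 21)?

(25, 22)

-(25, 21) = (25, -21 mod 43) = (25, 22).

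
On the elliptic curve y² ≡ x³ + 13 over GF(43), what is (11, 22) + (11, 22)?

tangent at (11, 22): λ = (3·11² + 0)/(2·22) ≡ 19/1. 1⁻¹ ≡ 1 (mod 43), so λ ≡ 19·1 ≡ 19.
  x = λ² - 11 - 11 = 361 - 22 ≡ 38; y = λ·(11 - 38) - 22 ≡ 24. → (38, 24)

(38, 24)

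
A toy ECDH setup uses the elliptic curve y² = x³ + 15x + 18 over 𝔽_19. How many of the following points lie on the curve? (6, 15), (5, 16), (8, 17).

2

(6, 15): 15² ≡ 16, rhs ≡ 1 → off.
(5, 16): 16² ≡ 9, rhs ≡ 9 → on.
(8, 17): 17² ≡ 4, rhs ≡ 4 → on.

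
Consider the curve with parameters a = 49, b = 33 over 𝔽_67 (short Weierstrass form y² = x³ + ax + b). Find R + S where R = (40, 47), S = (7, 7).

(55, 14)

(40, 47) + (7, 7). λ = (7 - 47)/(7 - 40) ≡ 27/34 mod 67. 34⁻¹ ≡ 2 (mod 67), so λ ≡ 54.
  x = λ² - 40 - 7 = 2916 - 47 ≡ 55; y = λ·(40 - 55) - 47 ≡ 14. → (55, 14)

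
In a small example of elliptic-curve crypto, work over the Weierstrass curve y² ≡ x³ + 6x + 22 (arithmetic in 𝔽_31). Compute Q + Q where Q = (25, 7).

tangent at (25, 7): λ = (3·25² + 6)/(2·7) ≡ 21/14. 14⁻¹ ≡ 20 (mod 31) since 14·20 = 280 ≡ 1, so λ ≡ 21·20 ≡ 17.
  x = λ² - 25 - 25 = 289 - 50 ≡ 22; y = λ·(25 - 22) - 7 ≡ 13. → (22, 13)

(22, 13)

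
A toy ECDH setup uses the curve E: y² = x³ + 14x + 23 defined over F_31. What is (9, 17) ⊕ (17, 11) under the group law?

(23, 9)

(9, 17) + (17, 11). λ = (11 - 17)/(17 - 9) ≡ 25/8 mod 31. 8⁻¹ ≡ 4 (mod 31), so λ ≡ 7.
  x = λ² - 9 - 17 = 49 - 26 ≡ 23; y = λ·(9 - 23) - 17 ≡ 9. → (23, 9)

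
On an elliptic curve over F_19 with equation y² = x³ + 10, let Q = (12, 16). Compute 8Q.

Double-and-add on 8 = (1000)₂. Start with Q = (12, 16) for the leading 1-bit.
double: tangent at (12, 16): λ = (3·12² + 0)/(2·16) ≡ 14/13. 13⁻¹ ≡ 3 (mod 19), so λ ≡ 14·3 ≡ 4.
  x = λ² - 12 - 12 = 16 - 24 ≡ 11; y = λ·(12 - 11) - 16 ≡ 7. → (11, 7)
double: tangent at (11, 7): λ = (3·11² + 0)/(2·7) ≡ 2/14. 14⁻¹ ≡ 15 (mod 19), so λ ≡ 2·15 ≡ 11.
  x = λ² - 11 - 11 = 121 - 22 ≡ 4; y = λ·(11 - 4) - 7 ≡ 13. → (4, 13)
double: tangent at (4, 13): λ = (3·4² + 0)/(2·13) ≡ 10/7. 7⁻¹ ≡ 11 (mod 19), so λ ≡ 10·11 ≡ 15.
  x = λ² - 4 - 4 = 225 - 8 ≡ 8; y = λ·(4 - 8) - 13 ≡ 3. → (8, 3)

(8, 3)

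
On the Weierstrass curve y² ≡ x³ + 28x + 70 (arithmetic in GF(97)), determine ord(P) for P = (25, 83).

2P: tangent at (25, 83): λ = (3·25² + 28)/(2·83) ≡ 60/69. 69⁻¹ ≡ 45 (mod 97), so λ ≡ 60·45 ≡ 81.
  x = λ² - 25 - 25 = 6561 - 50 ≡ 12; y = λ·(25 - 12) - 83 ≡ 0. → (12, 0)
3P: (12, 0) + (25, 83). λ = (83 - 0)/(25 - 12) ≡ 83/13 mod 97. 13⁻¹ ≡ 15 (mod 97), so λ ≡ 81.
  x = λ² - 12 - 25 = 6561 - 37 ≡ 25; y = λ·(12 - 25) - 0 ≡ 14. → (25, 14)
4P: (25, 14) + (25, 83): same x and y₁ ≡ -y₂, so the sum is ∞.
4P = ∞, so the order is 4.

4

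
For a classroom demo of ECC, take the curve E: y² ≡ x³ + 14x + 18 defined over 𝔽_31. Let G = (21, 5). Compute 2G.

tangent at (21, 5): λ = (3·21² + 14)/(2·5) ≡ 4/10. 10⁻¹ ≡ 28 (mod 31), so λ ≡ 4·28 ≡ 19.
  x = λ² - 21 - 21 = 361 - 42 ≡ 9; y = λ·(21 - 9) - 5 ≡ 6. → (9, 6)

(9, 6)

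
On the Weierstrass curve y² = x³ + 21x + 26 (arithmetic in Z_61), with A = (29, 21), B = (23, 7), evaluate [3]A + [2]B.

First 3A:
Repeated addition: build up to 3A.
2A: tangent at (29, 21): λ = (3·29² + 21)/(2·21) ≡ 43/42. 42⁻¹ ≡ 16 (mod 61), so λ ≡ 43·16 ≡ 17.
  x = λ² - 29 - 29 = 289 - 58 ≡ 48; y = λ·(29 - 48) - 21 ≡ 22. → (48, 22)
3A: (48, 22) + (29, 21). λ = (21 - 22)/(29 - 48) ≡ 60/42 mod 61. 42⁻¹ ≡ 16 (mod 61), so λ ≡ 45.
  x = λ² - 48 - 29 = 2025 - 77 ≡ 57; y = λ·(48 - 57) - 22 ≡ 0. → (57, 0)
3A = (57, 0).
Next 2B:
Repeated addition: build up to 2B.
2B: tangent at (23, 7): λ = (3·23² + 21)/(2·7) ≡ 22/14. 14⁻¹ ≡ 48 (mod 61) since 14·48 = 672 ≡ 1, so λ ≡ 22·48 ≡ 19.
  x = λ² - 23 - 23 = 361 - 46 ≡ 10; y = λ·(23 - 10) - 7 ≡ 57. → (10, 57)
2B = (10, 57).
Finally 3A + 2B:
(57, 0) + (10, 57). λ = (57 - 0)/(10 - 57) ≡ 57/14 mod 61. 14⁻¹ ≡ 48 (mod 61), so λ ≡ 52.
  x = λ² - 57 - 10 = 2704 - 67 ≡ 14; y = λ·(57 - 14) - 0 ≡ 40. → (14, 40)

(14, 40)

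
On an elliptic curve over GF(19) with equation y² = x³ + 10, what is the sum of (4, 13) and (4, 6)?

O

The two points share x = 4 and their y-coordinates satisfy 13 + 6 ≡ 0 (mod 19), so they are inverses. Their sum is O.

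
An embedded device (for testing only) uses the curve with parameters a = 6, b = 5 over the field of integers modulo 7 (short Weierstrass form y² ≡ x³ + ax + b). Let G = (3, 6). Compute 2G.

(2, 2)

tangent at (3, 6): λ = (3·3² + 6)/(2·6) ≡ 5/5. 5⁻¹ ≡ 3 (mod 7), so λ ≡ 5·3 ≡ 1.
  x = λ² - 3 - 3 = 1 - 6 ≡ 2; y = λ·(3 - 2) - 6 ≡ 2. → (2, 2)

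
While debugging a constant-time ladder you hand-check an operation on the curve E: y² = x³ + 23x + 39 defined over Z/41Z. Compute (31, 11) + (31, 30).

The two points share x = 31 and their y-coordinates satisfy 11 + 30 ≡ 0 (mod 41), so they are inverses. Their sum is 𝒪.

O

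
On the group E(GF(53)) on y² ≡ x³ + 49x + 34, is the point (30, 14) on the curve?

no

y² = 14² ≡ 37; x³ + 49x + 34 = 28504 ≡ 43 (mod 53). 37 ≠ 43.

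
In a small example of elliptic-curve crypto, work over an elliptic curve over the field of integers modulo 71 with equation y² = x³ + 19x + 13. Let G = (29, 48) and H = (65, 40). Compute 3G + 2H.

(26, 7)

First 3G:
Repeated addition: build up to 3G.
2G: tangent at (29, 48): λ = (3·29² + 19)/(2·48) ≡ 57/25. 25⁻¹ ≡ 54 (mod 71), so λ ≡ 57·54 ≡ 25.
  x = λ² - 29 - 29 = 625 - 58 ≡ 70; y = λ·(29 - 70) - 48 ≡ 63. → (70, 63)
3G: (70, 63) + (29, 48). λ = (48 - 63)/(29 - 70) ≡ 56/30 mod 71. 30⁻¹ ≡ 45 (mod 71), so λ ≡ 35.
  x = λ² - 70 - 29 = 1225 - 99 ≡ 61; y = λ·(70 - 61) - 63 ≡ 39. → (61, 39)
3G = (61, 39).
Next 2H:
Repeated addition: build up to 2H.
2H: tangent at (65, 40): λ = (3·65² + 19)/(2·40) ≡ 56/9. 9⁻¹ ≡ 8 (mod 71) since 9·8 = 72 ≡ 1, so λ ≡ 56·8 ≡ 22.
  x = λ² - 65 - 65 = 484 - 130 ≡ 70; y = λ·(65 - 70) - 40 ≡ 63. → (70, 63)
2H = (70, 63).
Finally 3G + 2H:
(61, 39) + (70, 63). λ = (63 - 39)/(70 - 61) ≡ 24/9 mod 71. 9⁻¹ ≡ 8 (mod 71) since 9·8 = 72 ≡ 1, so λ ≡ 50.
  x = λ² - 61 - 70 = 2500 - 131 ≡ 26; y = λ·(61 - 26) - 39 ≡ 7. → (26, 7)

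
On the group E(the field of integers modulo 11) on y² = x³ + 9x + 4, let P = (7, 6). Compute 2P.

tangent at (7, 6): λ = (3·7² + 9)/(2·6) ≡ 2/1. 1⁻¹ ≡ 1 (mod 11), so λ ≡ 2·1 ≡ 2.
  x = λ² - 7 - 7 = 4 - 14 ≡ 1; y = λ·(7 - 1) - 6 ≡ 6. → (1, 6)

(1, 6)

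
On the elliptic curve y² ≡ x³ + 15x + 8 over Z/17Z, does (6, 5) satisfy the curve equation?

y² = 5² ≡ 8; x³ + 15x + 8 = 314 ≡ 8 (mod 17). 8 = 8.

yes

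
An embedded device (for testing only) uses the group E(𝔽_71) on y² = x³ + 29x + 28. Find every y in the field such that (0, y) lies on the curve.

x³ + 29x + 28 = 28 ≡ 28 (mod 71).
28 is a non-residue mod 71; no y exists.

none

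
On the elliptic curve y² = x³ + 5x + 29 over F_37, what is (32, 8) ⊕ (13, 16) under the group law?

(26, 7)

(32, 8) + (13, 16). λ = (16 - 8)/(13 - 32) ≡ 8/18 mod 37. 18⁻¹ ≡ 35 (mod 37), so λ ≡ 21.
  x = λ² - 32 - 13 = 441 - 45 ≡ 26; y = λ·(32 - 26) - 8 ≡ 7. → (26, 7)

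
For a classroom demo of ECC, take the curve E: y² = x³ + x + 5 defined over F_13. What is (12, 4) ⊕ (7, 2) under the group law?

(12, 4) + (7, 2). λ = (2 - 4)/(7 - 12) ≡ 11/8 mod 13. 8⁻¹ ≡ 5 (mod 13), so λ ≡ 3.
  x = λ² - 12 - 7 = 9 - 19 ≡ 3; y = λ·(12 - 3) - 4 ≡ 10. → (3, 10)

(3, 10)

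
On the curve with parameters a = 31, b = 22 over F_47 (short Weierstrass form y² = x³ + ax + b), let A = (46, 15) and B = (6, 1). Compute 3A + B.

First 3A:
Repeated addition: build up to 3A.
2A: tangent at (46, 15): λ = (3·46² + 31)/(2·15) ≡ 34/30. 30⁻¹ ≡ 11 (mod 47) since 30·11 = 330 ≡ 1, so λ ≡ 34·11 ≡ 45.
  x = λ² - 46 - 46 = 2025 - 92 ≡ 6; y = λ·(46 - 6) - 15 ≡ 46. → (6, 46)
3A: (6, 46) + (46, 15). λ = (15 - 46)/(46 - 6) ≡ 16/40 mod 47. 40⁻¹ ≡ 20 (mod 47), so λ ≡ 38.
  x = λ² - 6 - 46 = 1444 - 52 ≡ 29; y = λ·(6 - 29) - 46 ≡ 20. → (29, 20)
3A = (29, 20).
Finally 3A + B:
(29, 20) + (6, 1). λ = (1 - 20)/(6 - 29) ≡ 28/24 mod 47. 24⁻¹ ≡ 2 (mod 47) since 24·2 = 48 ≡ 1, so λ ≡ 9.
  x = λ² - 29 - 6 = 81 - 35 ≡ 46; y = λ·(29 - 46) - 20 ≡ 15. → (46, 15)

(46, 15)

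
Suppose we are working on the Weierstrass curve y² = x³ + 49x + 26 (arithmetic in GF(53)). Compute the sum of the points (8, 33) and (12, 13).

(5, 5)

(8, 33) + (12, 13). λ = (13 - 33)/(12 - 8) ≡ 33/4 mod 53. 4⁻¹ ≡ 40 (mod 53) since 4·40 = 160 ≡ 1, so λ ≡ 48.
  x = λ² - 8 - 12 = 2304 - 20 ≡ 5; y = λ·(8 - 5) - 33 ≡ 5. → (5, 5)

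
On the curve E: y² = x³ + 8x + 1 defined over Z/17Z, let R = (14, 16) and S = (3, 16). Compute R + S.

(0, 1)

(14, 16) + (3, 16). λ = (16 - 16)/(3 - 14) ≡ 0/6 mod 17. 6⁻¹ ≡ 3 (mod 17), so λ ≡ 0.
  x = λ² - 14 - 3 = 0 - 17 ≡ 0; y = λ·(14 - 0) - 16 ≡ 1. → (0, 1)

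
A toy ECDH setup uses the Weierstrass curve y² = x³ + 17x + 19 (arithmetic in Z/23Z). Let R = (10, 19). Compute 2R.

(21, 0)

tangent at (10, 19): λ = (3·10² + 17)/(2·19) ≡ 18/15. 15⁻¹ ≡ 20 (mod 23), so λ ≡ 18·20 ≡ 15.
  x = λ² - 10 - 10 = 225 - 20 ≡ 21; y = λ·(10 - 21) - 19 ≡ 0. → (21, 0)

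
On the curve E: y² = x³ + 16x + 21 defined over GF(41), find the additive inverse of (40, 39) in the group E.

(40, 2)

-(40, 39) = (40, -39 mod 41) = (40, 2).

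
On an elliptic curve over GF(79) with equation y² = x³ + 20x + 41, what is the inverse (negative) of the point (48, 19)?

(48, 60)

-(48, 19) = (48, -19 mod 79) = (48, 60).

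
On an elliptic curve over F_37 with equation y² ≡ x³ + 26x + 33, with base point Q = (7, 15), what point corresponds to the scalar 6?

Double-and-add on 6 = (110)₂. Start with Q = (7, 15) for the leading 1-bit.
double: tangent at (7, 15): λ = (3·7² + 26)/(2·15) ≡ 25/30. 30⁻¹ ≡ 21 (mod 37), so λ ≡ 25·21 ≡ 7.
  x = λ² - 7 - 7 = 49 - 14 ≡ 35; y = λ·(7 - 35) - 15 ≡ 11. → (35, 11)
add Q: (35, 11) + (7, 15). λ = (15 - 11)/(7 - 35) ≡ 4/9 mod 37. 9⁻¹ ≡ 33 (mod 37) since 9·33 = 297 ≡ 1, so λ ≡ 21.
  x = λ² - 35 - 7 = 441 - 42 ≡ 29; y = λ·(35 - 29) - 11 ≡ 4. → (29, 4)
double: tangent at (29, 4): λ = (3·29² + 26)/(2·4) ≡ 33/8. 8⁻¹ ≡ 14 (mod 37), so λ ≡ 33·14 ≡ 18.
  x = λ² - 29 - 29 = 324 - 58 ≡ 7; y = λ·(29 - 7) - 4 ≡ 22. → (7, 22)

(7, 22)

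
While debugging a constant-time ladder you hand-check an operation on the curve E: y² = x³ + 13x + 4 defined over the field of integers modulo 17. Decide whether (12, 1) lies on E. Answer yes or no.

yes

y² = 1² ≡ 1; x³ + 13x + 4 = 1888 ≡ 1 (mod 17). 1 = 1.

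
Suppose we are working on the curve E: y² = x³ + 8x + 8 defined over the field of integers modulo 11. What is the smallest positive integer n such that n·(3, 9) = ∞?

8

2P: tangent at (3, 9): λ = (3·3² + 8)/(2·9) ≡ 2/7. 7⁻¹ ≡ 8 (mod 11), so λ ≡ 2·8 ≡ 5.
  x = λ² - 3 - 3 = 25 - 6 ≡ 8; y = λ·(3 - 8) - 9 ≡ 10. → (8, 10)
3P: (8, 10) + (3, 9). λ = (9 - 10)/(3 - 8) ≡ 10/6 mod 11. 6⁻¹ ≡ 2 (mod 11), so λ ≡ 9.
  x = λ² - 8 - 3 = 81 - 11 ≡ 4; y = λ·(8 - 4) - 10 ≡ 4. → (4, 4)
4P: (4, 4) + (3, 9). λ = (9 - 4)/(3 - 4) ≡ 5/10 mod 11. 10⁻¹ ≡ 10 (mod 11) since 10·10 = 100 ≡ 1, so λ ≡ 6.
  x = λ² - 4 - 3 = 36 - 7 ≡ 7; y = λ·(4 - 7) - 4 ≡ 0. → (7, 0)
5P: (7, 0) + (3, 9). λ = (9 - 0)/(3 - 7) ≡ 9/7 mod 11. 7⁻¹ ≡ 8 (mod 11), so λ ≡ 6.
  x = λ² - 7 - 3 = 36 - 10 ≡ 4; y = λ·(7 - 4) - 0 ≡ 7. → (4, 7)
6P: (4, 7) + (3, 9). λ = (9 - 7)/(3 - 4) ≡ 2/10 mod 11. 10⁻¹ ≡ 10 (mod 11) since 10·10 = 100 ≡ 1, so λ ≡ 9.
  x = λ² - 4 - 3 = 81 - 7 ≡ 8; y = λ·(4 - 8) - 7 ≡ 1. → (8, 1)
7P: (8, 1) + (3, 9). λ = (9 - 1)/(3 - 8) ≡ 8/6 mod 11. 6⁻¹ ≡ 2 (mod 11), so λ ≡ 5.
  x = λ² - 8 - 3 = 25 - 11 ≡ 3; y = λ·(8 - 3) - 1 ≡ 2. → (3, 2)
8P: (3, 2) + (3, 9): same x and y₁ ≡ -y₂, so the sum is ∞.
8P = ∞, so the order is 8.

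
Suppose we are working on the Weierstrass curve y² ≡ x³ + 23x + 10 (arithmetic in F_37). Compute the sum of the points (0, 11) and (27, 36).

(0, 11) + (27, 36). λ = (36 - 11)/(27 - 0) ≡ 25/27 mod 37. 27⁻¹ ≡ 11 (mod 37), so λ ≡ 16.
  x = λ² - 0 - 27 = 256 - 27 ≡ 7; y = λ·(0 - 7) - 11 ≡ 25. → (7, 25)

(7, 25)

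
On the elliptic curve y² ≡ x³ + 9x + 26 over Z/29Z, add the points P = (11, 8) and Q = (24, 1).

(11, 8) + (24, 1). λ = (1 - 8)/(24 - 11) ≡ 22/13 mod 29. 13⁻¹ ≡ 9 (mod 29), so λ ≡ 24.
  x = λ² - 11 - 24 = 576 - 35 ≡ 19; y = λ·(11 - 19) - 8 ≡ 3. → (19, 3)

(19, 3)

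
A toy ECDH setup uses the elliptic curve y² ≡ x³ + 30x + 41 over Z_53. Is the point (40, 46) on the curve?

no

y² = 46² ≡ 49; x³ + 30x + 41 = 65241 ≡ 51 (mod 53). 49 ≠ 51.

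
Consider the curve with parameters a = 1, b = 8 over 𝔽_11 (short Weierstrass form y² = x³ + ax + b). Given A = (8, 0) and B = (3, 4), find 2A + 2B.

First 2A:
Repeated addition: build up to 2A.
2A: (8, 0) + (8, 0): same x and y₁ ≡ -y₂, so the sum is O.
2A = O.
Next 2B:
Repeated addition: build up to 2B.
2B: tangent at (3, 4): λ = (3·3² + 1)/(2·4) ≡ 6/8. 8⁻¹ ≡ 7 (mod 11) since 8·7 = 56 ≡ 1, so λ ≡ 6·7 ≡ 9.
  x = λ² - 3 - 3 = 81 - 6 ≡ 9; y = λ·(3 - 9) - 4 ≡ 8. → (9, 8)
2B = (9, 8).
Finally 2A + 2B:
O + (9, 8) = (9, 8) (identity).

(9, 8)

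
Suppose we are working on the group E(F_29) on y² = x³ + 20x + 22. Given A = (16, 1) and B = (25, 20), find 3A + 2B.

(26, 15)

First 3A:
Repeated addition: build up to 3A.
2A: tangent at (16, 1): λ = (3·16² + 20)/(2·1) ≡ 5/2. 2⁻¹ ≡ 15 (mod 29), so λ ≡ 5·15 ≡ 17.
  x = λ² - 16 - 16 = 289 - 32 ≡ 25; y = λ·(16 - 25) - 1 ≡ 20. → (25, 20)
3A: (25, 20) + (16, 1). λ = (1 - 20)/(16 - 25) ≡ 10/20 mod 29. 20⁻¹ ≡ 16 (mod 29), so λ ≡ 15.
  x = λ² - 25 - 16 = 225 - 41 ≡ 10; y = λ·(25 - 10) - 20 ≡ 2. → (10, 2)
3A = (10, 2).
Next 2B:
Repeated addition: build up to 2B.
2B: tangent at (25, 20): λ = (3·25² + 20)/(2·20) ≡ 10/11. 11⁻¹ ≡ 8 (mod 29) since 11·8 = 88 ≡ 1, so λ ≡ 10·8 ≡ 22.
  x = λ² - 25 - 25 = 484 - 50 ≡ 28; y = λ·(25 - 28) - 20 ≡ 1. → (28, 1)
2B = (28, 1).
Finally 3A + 2B:
(10, 2) + (28, 1). λ = (1 - 2)/(28 - 10) ≡ 28/18 mod 29. 18⁻¹ ≡ 21 (mod 29), so λ ≡ 8.
  x = λ² - 10 - 28 = 64 - 38 ≡ 26; y = λ·(10 - 26) - 2 ≡ 15. → (26, 15)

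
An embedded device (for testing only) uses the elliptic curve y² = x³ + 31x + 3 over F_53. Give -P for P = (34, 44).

-(34, 44) = (34, -44 mod 53) = (34, 9).

(34, 9)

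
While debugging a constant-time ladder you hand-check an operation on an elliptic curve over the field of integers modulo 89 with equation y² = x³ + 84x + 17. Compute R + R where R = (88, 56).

tangent at (88, 56): λ = (3·88² + 84)/(2·56) ≡ 87/23. 23⁻¹ ≡ 31 (mod 89), so λ ≡ 87·31 ≡ 27.
  x = λ² - 88 - 88 = 729 - 176 ≡ 19; y = λ·(88 - 19) - 56 ≡ 27. → (19, 27)

(19, 27)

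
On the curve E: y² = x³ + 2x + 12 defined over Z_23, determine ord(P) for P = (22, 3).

7

2P: tangent at (22, 3): λ = (3·22² + 2)/(2·3) ≡ 5/6. 6⁻¹ ≡ 4 (mod 23), so λ ≡ 5·4 ≡ 20.
  x = λ² - 22 - 22 = 400 - 44 ≡ 11; y = λ·(22 - 11) - 3 ≡ 10. → (11, 10)
3P: (11, 10) + (22, 3). λ = (3 - 10)/(22 - 11) ≡ 16/11 mod 23. 11⁻¹ ≡ 21 (mod 23) since 11·21 = 231 ≡ 1, so λ ≡ 14.
  x = λ² - 11 - 22 = 196 - 33 ≡ 2; y = λ·(11 - 2) - 10 ≡ 1. → (2, 1)
4P: (2, 1) + (22, 3). λ = (3 - 1)/(22 - 2) ≡ 2/20 mod 23. 20⁻¹ ≡ 15 (mod 23), so λ ≡ 7.
  x = λ² - 2 - 22 = 49 - 24 ≡ 2; y = λ·(2 - 2) - 1 ≡ 22. → (2, 22)
5P: (2, 22) + (22, 3). λ = (3 - 22)/(22 - 2) ≡ 4/20 mod 23. 20⁻¹ ≡ 15 (mod 23) since 20·15 = 300 ≡ 1, so λ ≡ 14.
  x = λ² - 2 - 22 = 196 - 24 ≡ 11; y = λ·(2 - 11) - 22 ≡ 13. → (11, 13)
6P: (11, 13) + (22, 3). λ = (3 - 13)/(22 - 11) ≡ 13/11 mod 23. 11⁻¹ ≡ 21 (mod 23), so λ ≡ 20.
  x = λ² - 11 - 22 = 400 - 33 ≡ 22; y = λ·(11 - 22) - 13 ≡ 20. → (22, 20)
7P: (22, 20) + (22, 3): same x and y₁ ≡ -y₂, so the sum is the point at infinity.
7P = the point at infinity, so the order is 7.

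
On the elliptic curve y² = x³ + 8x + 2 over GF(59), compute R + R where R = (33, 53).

(14, 47)

tangent at (33, 53): λ = (3·33² + 8)/(2·53) ≡ 30/47. 47⁻¹ ≡ 54 (mod 59) since 47·54 = 2538 ≡ 1, so λ ≡ 30·54 ≡ 27.
  x = λ² - 33 - 33 = 729 - 66 ≡ 14; y = λ·(33 - 14) - 53 ≡ 47. → (14, 47)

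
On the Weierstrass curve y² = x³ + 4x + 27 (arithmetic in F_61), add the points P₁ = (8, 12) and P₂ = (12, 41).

(44, 32)

(8, 12) + (12, 41). λ = (41 - 12)/(12 - 8) ≡ 29/4 mod 61. 4⁻¹ ≡ 46 (mod 61), so λ ≡ 53.
  x = λ² - 8 - 12 = 2809 - 20 ≡ 44; y = λ·(8 - 44) - 12 ≡ 32. → (44, 32)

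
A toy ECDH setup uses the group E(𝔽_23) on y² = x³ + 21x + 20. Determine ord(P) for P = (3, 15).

3

2P: tangent at (3, 15): λ = (3·3² + 21)/(2·15) ≡ 2/7. 7⁻¹ ≡ 10 (mod 23), so λ ≡ 2·10 ≡ 20.
  x = λ² - 3 - 3 = 400 - 6 ≡ 3; y = λ·(3 - 3) - 15 ≡ 8. → (3, 8)
3P: (3, 8) + (3, 15): same x and y₁ ≡ -y₂, so the sum is O.
3P = O, so the order is 3.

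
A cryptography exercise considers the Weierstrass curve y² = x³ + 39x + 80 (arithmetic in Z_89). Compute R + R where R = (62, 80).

(79, 5)

tangent at (62, 80): λ = (3·62² + 39)/(2·80) ≡ 1/71. 71⁻¹ ≡ 84 (mod 89) since 71·84 = 5964 ≡ 1, so λ ≡ 1·84 ≡ 84.
  x = λ² - 62 - 62 = 7056 - 124 ≡ 79; y = λ·(62 - 79) - 80 ≡ 5. → (79, 5)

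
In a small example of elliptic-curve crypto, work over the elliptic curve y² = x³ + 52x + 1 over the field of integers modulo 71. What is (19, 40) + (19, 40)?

(26, 16)

tangent at (19, 40): λ = (3·19² + 52)/(2·40) ≡ 70/9. 9⁻¹ ≡ 8 (mod 71), so λ ≡ 70·8 ≡ 63.
  x = λ² - 19 - 19 = 3969 - 38 ≡ 26; y = λ·(19 - 26) - 40 ≡ 16. → (26, 16)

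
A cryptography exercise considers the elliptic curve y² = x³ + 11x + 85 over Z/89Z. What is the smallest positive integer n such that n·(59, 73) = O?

4

2P: tangent at (59, 73): λ = (3·59² + 11)/(2·73) ≡ 41/57. 57⁻¹ ≡ 25 (mod 89) since 57·25 = 1425 ≡ 1, so λ ≡ 41·25 ≡ 46.
  x = λ² - 59 - 59 = 2116 - 118 ≡ 40; y = λ·(59 - 40) - 73 ≡ 0. → (40, 0)
3P: (40, 0) + (59, 73). λ = (73 - 0)/(59 - 40) ≡ 73/19 mod 89. 19⁻¹ ≡ 75 (mod 89), so λ ≡ 46.
  x = λ² - 40 - 59 = 2116 - 99 ≡ 59; y = λ·(40 - 59) - 0 ≡ 16. → (59, 16)
4P: (59, 16) + (59, 73): same x and y₁ ≡ -y₂, so the sum is O.
4P = O, so the order is 4.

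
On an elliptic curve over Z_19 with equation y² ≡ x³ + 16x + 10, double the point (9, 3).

tangent at (9, 3): λ = (3·9² + 16)/(2·3) ≡ 12/6. 6⁻¹ ≡ 16 (mod 19), so λ ≡ 12·16 ≡ 2.
  x = λ² - 9 - 9 = 4 - 18 ≡ 5; y = λ·(9 - 5) - 3 ≡ 5. → (5, 5)

(5, 5)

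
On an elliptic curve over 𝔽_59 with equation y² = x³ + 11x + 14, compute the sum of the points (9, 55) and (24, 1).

(9, 55) + (24, 1). λ = (1 - 55)/(24 - 9) ≡ 5/15 mod 59. 15⁻¹ ≡ 4 (mod 59) since 15·4 = 60 ≡ 1, so λ ≡ 20.
  x = λ² - 9 - 24 = 400 - 33 ≡ 13; y = λ·(9 - 13) - 55 ≡ 42. → (13, 42)

(13, 42)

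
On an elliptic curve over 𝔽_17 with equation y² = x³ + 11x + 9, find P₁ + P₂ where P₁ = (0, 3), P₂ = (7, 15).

(6, 11)

(0, 3) + (7, 15). λ = (15 - 3)/(7 - 0) ≡ 12/7 mod 17. 7⁻¹ ≡ 5 (mod 17), so λ ≡ 9.
  x = λ² - 0 - 7 = 81 - 7 ≡ 6; y = λ·(0 - 6) - 3 ≡ 11. → (6, 11)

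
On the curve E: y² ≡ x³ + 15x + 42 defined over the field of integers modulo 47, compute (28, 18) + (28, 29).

The two points share x = 28 and their y-coordinates satisfy 18 + 29 ≡ 0 (mod 47), so they are inverses. Their sum is the point at infinity.

O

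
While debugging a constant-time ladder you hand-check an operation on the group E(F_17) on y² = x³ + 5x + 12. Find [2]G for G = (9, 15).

tangent at (9, 15): λ = (3·9² + 5)/(2·15) ≡ 10/13. 13⁻¹ ≡ 4 (mod 17), so λ ≡ 10·4 ≡ 6.
  x = λ² - 9 - 9 = 36 - 18 ≡ 1; y = λ·(9 - 1) - 15 ≡ 16. → (1, 16)

(1, 16)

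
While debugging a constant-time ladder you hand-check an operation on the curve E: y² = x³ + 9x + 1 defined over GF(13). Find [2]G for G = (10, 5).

tangent at (10, 5): λ = (3·10² + 9)/(2·5) ≡ 10/10. 10⁻¹ ≡ 4 (mod 13), so λ ≡ 10·4 ≡ 1.
  x = λ² - 10 - 10 = 1 - 20 ≡ 7; y = λ·(10 - 7) - 5 ≡ 11. → (7, 11)

(7, 11)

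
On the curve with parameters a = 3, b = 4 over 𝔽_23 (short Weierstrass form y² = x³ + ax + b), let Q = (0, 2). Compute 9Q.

(7, 0)

Repeated addition: build up to 9Q.
2Q: tangent at (0, 2): λ = (3·0² + 3)/(2·2) ≡ 3/4. 4⁻¹ ≡ 6 (mod 23), so λ ≡ 3·6 ≡ 18.
  x = λ² - 0 - 0 = 324 - 0 ≡ 2; y = λ·(0 - 2) - 2 ≡ 8. → (2, 8)
3Q: (2, 8) + (0, 2). λ = (2 - 8)/(0 - 2) ≡ 17/21 mod 23. 21⁻¹ ≡ 11 (mod 23) since 21·11 = 231 ≡ 1, so λ ≡ 3.
  x = λ² - 2 - 0 = 9 - 2 ≡ 7; y = λ·(2 - 7) - 8 ≡ 0. → (7, 0)
4Q: (7, 0) + (0, 2). λ = (2 - 0)/(0 - 7) ≡ 2/16 mod 23. 16⁻¹ ≡ 13 (mod 23), so λ ≡ 3.
  x = λ² - 7 - 0 = 9 - 7 ≡ 2; y = λ·(7 - 2) - 0 ≡ 15. → (2, 15)
5Q: (2, 15) + (0, 2). λ = (2 - 15)/(0 - 2) ≡ 10/21 mod 23. 21⁻¹ ≡ 11 (mod 23), so λ ≡ 18.
  x = λ² - 2 - 0 = 324 - 2 ≡ 0; y = λ·(2 - 0) - 15 ≡ 21. → (0, 21)
6Q: (0, 21) + (0, 2): same x and y₁ ≡ -y₂, so the sum is O.
7Q: O + (0, 2) = (0, 2) (identity).
8Q: tangent at (0, 2): λ = (3·0² + 3)/(2·2) ≡ 3/4. 4⁻¹ ≡ 6 (mod 23), so λ ≡ 3·6 ≡ 18.
  x = λ² - 0 - 0 = 324 - 0 ≡ 2; y = λ·(0 - 2) - 2 ≡ 8. → (2, 8)
9Q: (2, 8) + (0, 2). λ = (2 - 8)/(0 - 2) ≡ 17/21 mod 23. 21⁻¹ ≡ 11 (mod 23) since 21·11 = 231 ≡ 1, so λ ≡ 3.
  x = λ² - 2 - 0 = 9 - 2 ≡ 7; y = λ·(2 - 7) - 8 ≡ 0. → (7, 0)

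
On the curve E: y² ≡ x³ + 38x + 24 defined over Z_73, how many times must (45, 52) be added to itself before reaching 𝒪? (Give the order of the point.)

2P: tangent at (45, 52): λ = (3·45² + 38)/(2·52) ≡ 54/31. 31⁻¹ ≡ 33 (mod 73) since 31·33 = 1023 ≡ 1, so λ ≡ 54·33 ≡ 30.
  x = λ² - 45 - 45 = 900 - 90 ≡ 7; y = λ·(45 - 7) - 52 ≡ 66. → (7, 66)
3P: (7, 66) + (45, 52). λ = (52 - 66)/(45 - 7) ≡ 59/38 mod 73. 38⁻¹ ≡ 25 (mod 73) since 38·25 = 950 ≡ 1, so λ ≡ 15.
  x = λ² - 7 - 45 = 225 - 52 ≡ 27; y = λ·(7 - 27) - 66 ≡ 72. → (27, 72)
4P: (27, 72) + (45, 52). λ = (52 - 72)/(45 - 27) ≡ 53/18 mod 73. 18⁻¹ ≡ 69 (mod 73), so λ ≡ 7.
  x = λ² - 27 - 45 = 49 - 72 ≡ 50; y = λ·(27 - 50) - 72 ≡ 59. → (50, 59)
5P: (50, 59) + (45, 52). λ = (52 - 59)/(45 - 50) ≡ 66/68 mod 73. 68⁻¹ ≡ 29 (mod 73) since 68·29 = 1972 ≡ 1, so λ ≡ 16.
  x = λ² - 50 - 45 = 256 - 95 ≡ 15; y = λ·(50 - 15) - 59 ≡ 63. → (15, 63)
6P: (15, 63) + (45, 52). λ = (52 - 63)/(45 - 15) ≡ 62/30 mod 73. 30⁻¹ ≡ 56 (mod 73) since 30·56 = 1680 ≡ 1, so λ ≡ 41.
  x = λ² - 15 - 45 = 1681 - 60 ≡ 15; y = λ·(15 - 15) - 63 ≡ 10. → (15, 10)
7P: (15, 10) + (45, 52). λ = (52 - 10)/(45 - 15) ≡ 42/30 mod 73. 30⁻¹ ≡ 56 (mod 73) since 30·56 = 1680 ≡ 1, so λ ≡ 16.
  x = λ² - 15 - 45 = 256 - 60 ≡ 50; y = λ·(15 - 50) - 10 ≡ 14. → (50, 14)
8P: (50, 14) + (45, 52). λ = (52 - 14)/(45 - 50) ≡ 38/68 mod 73. 68⁻¹ ≡ 29 (mod 73), so λ ≡ 7.
  x = λ² - 50 - 45 = 49 - 95 ≡ 27; y = λ·(50 - 27) - 14 ≡ 1. → (27, 1)
9P: (27, 1) + (45, 52). λ = (52 - 1)/(45 - 27) ≡ 51/18 mod 73. 18⁻¹ ≡ 69 (mod 73), so λ ≡ 15.
  x = λ² - 27 - 45 = 225 - 72 ≡ 7; y = λ·(27 - 7) - 1 ≡ 7. → (7, 7)
10P: (7, 7) + (45, 52). λ = (52 - 7)/(45 - 7) ≡ 45/38 mod 73. 38⁻¹ ≡ 25 (mod 73), so λ ≡ 30.
  x = λ² - 7 - 45 = 900 - 52 ≡ 45; y = λ·(7 - 45) - 7 ≡ 21. → (45, 21)
11P: (45, 21) + (45, 52): same x and y₁ ≡ -y₂, so the sum is 𝒪.
11P = 𝒪, so the order is 11.

11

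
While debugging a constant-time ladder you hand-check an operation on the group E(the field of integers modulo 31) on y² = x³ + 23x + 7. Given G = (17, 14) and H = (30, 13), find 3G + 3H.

(30, 18)

First 3G:
Repeated addition: build up to 3G.
2G: tangent at (17, 14): λ = (3·17² + 23)/(2·14) ≡ 22/28. 28⁻¹ ≡ 10 (mod 31), so λ ≡ 22·10 ≡ 3.
  x = λ² - 17 - 17 = 9 - 34 ≡ 6; y = λ·(17 - 6) - 14 ≡ 19. → (6, 19)
3G: (6, 19) + (17, 14). λ = (14 - 19)/(17 - 6) ≡ 26/11 mod 31. 11⁻¹ ≡ 17 (mod 31) since 11·17 = 187 ≡ 1, so λ ≡ 8.
  x = λ² - 6 - 17 = 64 - 23 ≡ 10; y = λ·(6 - 10) - 19 ≡ 11. → (10, 11)
3G = (10, 11).
Next 3H:
Repeated addition: build up to 3H.
2H: tangent at (30, 13): λ = (3·30² + 23)/(2·13) ≡ 26/26. 26⁻¹ ≡ 6 (mod 31) since 26·6 = 156 ≡ 1, so λ ≡ 26·6 ≡ 1.
  x = λ² - 30 - 30 = 1 - 60 ≡ 3; y = λ·(30 - 3) - 13 ≡ 14. → (3, 14)
3H: (3, 14) + (30, 13). λ = (13 - 14)/(30 - 3) ≡ 30/27 mod 31. 27⁻¹ ≡ 23 (mod 31), so λ ≡ 8.
  x = λ² - 3 - 30 = 64 - 33 ≡ 0; y = λ·(3 - 0) - 14 ≡ 10. → (0, 10)
3H = (0, 10).
Finally 3G + 3H:
(10, 11) + (0, 10). λ = (10 - 11)/(0 - 10) ≡ 30/21 mod 31. 21⁻¹ ≡ 3 (mod 31) since 21·3 = 63 ≡ 1, so λ ≡ 28.
  x = λ² - 10 - 0 = 784 - 10 ≡ 30; y = λ·(10 - 30) - 11 ≡ 18. → (30, 18)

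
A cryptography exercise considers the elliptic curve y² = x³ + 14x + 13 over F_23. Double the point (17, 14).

(2, 7)

tangent at (17, 14): λ = (3·17² + 14)/(2·14) ≡ 7/5. 5⁻¹ ≡ 14 (mod 23) since 5·14 = 70 ≡ 1, so λ ≡ 7·14 ≡ 6.
  x = λ² - 17 - 17 = 36 - 34 ≡ 2; y = λ·(17 - 2) - 14 ≡ 7. → (2, 7)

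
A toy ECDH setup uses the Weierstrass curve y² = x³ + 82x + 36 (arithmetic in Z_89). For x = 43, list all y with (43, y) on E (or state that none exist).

11, 78

x³ + 82x + 36 = 83069 ≡ 32 (mod 89).
Square roots of 32 mod 89: 11 and 78 (since 11² = 121 ≡ 32).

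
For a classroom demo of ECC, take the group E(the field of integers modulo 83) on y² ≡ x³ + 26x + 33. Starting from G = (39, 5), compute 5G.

Repeated addition: build up to 5G.
2G: tangent at (39, 5): λ = (3·39² + 26)/(2·5) ≡ 24/10. 10⁻¹ ≡ 25 (mod 83), so λ ≡ 24·25 ≡ 19.
  x = λ² - 39 - 39 = 361 - 78 ≡ 34; y = λ·(39 - 34) - 5 ≡ 7. → (34, 7)
3G: (34, 7) + (39, 5). λ = (5 - 7)/(39 - 34) ≡ 81/5 mod 83. 5⁻¹ ≡ 50 (mod 83), so λ ≡ 66.
  x = λ² - 34 - 39 = 4356 - 73 ≡ 50; y = λ·(34 - 50) - 7 ≡ 16. → (50, 16)
4G: (50, 16) + (39, 5). λ = (5 - 16)/(39 - 50) ≡ 72/72 mod 83. 72⁻¹ ≡ 15 (mod 83), so λ ≡ 1.
  x = λ² - 50 - 39 = 1 - 89 ≡ 78; y = λ·(50 - 78) - 16 ≡ 39. → (78, 39)
5G: (78, 39) + (39, 5). λ = (5 - 39)/(39 - 78) ≡ 49/44 mod 83. 44⁻¹ ≡ 17 (mod 83) since 44·17 = 748 ≡ 1, so λ ≡ 3.
  x = λ² - 78 - 39 = 9 - 117 ≡ 58; y = λ·(78 - 58) - 39 ≡ 21. → (58, 21)

(58, 21)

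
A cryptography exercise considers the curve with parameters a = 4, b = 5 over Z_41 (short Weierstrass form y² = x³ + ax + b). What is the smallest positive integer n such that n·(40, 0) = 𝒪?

2

2P: (40, 0) + (40, 0): same x and y₁ ≡ -y₂, so the sum is 𝒪.
2P = 𝒪, so the order is 2.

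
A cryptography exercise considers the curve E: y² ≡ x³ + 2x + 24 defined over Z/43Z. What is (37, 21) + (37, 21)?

(29, 2)

tangent at (37, 21): λ = (3·37² + 2)/(2·21) ≡ 24/42. 42⁻¹ ≡ 42 (mod 43), so λ ≡ 24·42 ≡ 19.
  x = λ² - 37 - 37 = 361 - 74 ≡ 29; y = λ·(37 - 29) - 21 ≡ 2. → (29, 2)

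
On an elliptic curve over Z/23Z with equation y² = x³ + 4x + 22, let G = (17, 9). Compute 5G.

Repeated addition: build up to 5G.
2G: tangent at (17, 9): λ = (3·17² + 4)/(2·9) ≡ 20/18. 18⁻¹ ≡ 9 (mod 23), so λ ≡ 20·9 ≡ 19.
  x = λ² - 17 - 17 = 361 - 34 ≡ 5; y = λ·(17 - 5) - 9 ≡ 12. → (5, 12)
3G: (5, 12) + (17, 9). λ = (9 - 12)/(17 - 5) ≡ 20/12 mod 23. 12⁻¹ ≡ 2 (mod 23), so λ ≡ 17.
  x = λ² - 5 - 17 = 289 - 22 ≡ 14; y = λ·(5 - 14) - 12 ≡ 19. → (14, 19)
4G: (14, 19) + (17, 9). λ = (9 - 19)/(17 - 14) ≡ 13/3 mod 23. 3⁻¹ ≡ 8 (mod 23) since 3·8 = 24 ≡ 1, so λ ≡ 12.
  x = λ² - 14 - 17 = 144 - 31 ≡ 21; y = λ·(14 - 21) - 19 ≡ 12. → (21, 12)
5G: (21, 12) + (17, 9). λ = (9 - 12)/(17 - 21) ≡ 20/19 mod 23. 19⁻¹ ≡ 17 (mod 23) since 19·17 = 323 ≡ 1, so λ ≡ 18.
  x = λ² - 21 - 17 = 324 - 38 ≡ 10; y = λ·(21 - 10) - 12 ≡ 2. → (10, 2)

(10, 2)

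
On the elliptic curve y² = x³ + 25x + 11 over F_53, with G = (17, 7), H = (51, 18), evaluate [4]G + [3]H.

(25, 19)

First 4G:
Double-and-add on 4 = (100)₂. Start with G = (17, 7) for the leading 1-bit.
double: tangent at (17, 7): λ = (3·17² + 25)/(2·7) ≡ 44/14. 14⁻¹ ≡ 19 (mod 53), so λ ≡ 44·19 ≡ 41.
  x = λ² - 17 - 17 = 1681 - 34 ≡ 4; y = λ·(17 - 4) - 7 ≡ 49. → (4, 49)
double: tangent at (4, 49): λ = (3·4² + 25)/(2·49) ≡ 20/45. 45⁻¹ ≡ 33 (mod 53) since 45·33 = 1485 ≡ 1, so λ ≡ 20·33 ≡ 24.
  x = λ² - 4 - 4 = 576 - 8 ≡ 38; y = λ·(4 - 38) - 49 ≡ 36. → (38, 36)
4G = (38, 36).
Next 3H:
Repeated addition: build up to 3H.
2H: tangent at (51, 18): λ = (3·51² + 25)/(2·18) ≡ 37/36. 36⁻¹ ≡ 28 (mod 53), so λ ≡ 37·28 ≡ 29.
  x = λ² - 51 - 51 = 841 - 102 ≡ 50; y = λ·(51 - 50) - 18 ≡ 11. → (50, 11)
3H: (50, 11) + (51, 18). λ = (18 - 11)/(51 - 50) ≡ 7/1 mod 53. 1⁻¹ ≡ 1 (mod 53) since 1·1 = 1 ≡ 1, so λ ≡ 7.
  x = λ² - 50 - 51 = 49 - 101 ≡ 1; y = λ·(50 - 1) - 11 ≡ 14. → (1, 14)
3H = (1, 14).
Finally 4G + 3H:
(38, 36) + (1, 14). λ = (14 - 36)/(1 - 38) ≡ 31/16 mod 53. 16⁻¹ ≡ 10 (mod 53), so λ ≡ 45.
  x = λ² - 38 - 1 = 2025 - 39 ≡ 25; y = λ·(38 - 25) - 36 ≡ 19. → (25, 19)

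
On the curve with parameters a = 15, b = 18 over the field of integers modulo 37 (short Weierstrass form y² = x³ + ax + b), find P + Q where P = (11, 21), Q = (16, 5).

(11, 21) + (16, 5). λ = (5 - 21)/(16 - 11) ≡ 21/5 mod 37. 5⁻¹ ≡ 15 (mod 37) since 5·15 = 75 ≡ 1, so λ ≡ 19.
  x = λ² - 11 - 16 = 361 - 27 ≡ 1; y = λ·(11 - 1) - 21 ≡ 21. → (1, 21)

(1, 21)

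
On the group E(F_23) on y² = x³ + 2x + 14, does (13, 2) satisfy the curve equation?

y² = 2² ≡ 4; x³ + 2x + 14 = 2237 ≡ 6 (mod 23). 4 ≠ 6.

no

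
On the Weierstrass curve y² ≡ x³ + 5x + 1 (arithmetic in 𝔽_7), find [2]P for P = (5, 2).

tangent at (5, 2): λ = (3·5² + 5)/(2·2) ≡ 3/4. 4⁻¹ ≡ 2 (mod 7) since 4·2 = 8 ≡ 1, so λ ≡ 3·2 ≡ 6.
  x = λ² - 5 - 5 = 36 - 10 ≡ 5; y = λ·(5 - 5) - 2 ≡ 5. → (5, 5)

(5, 5)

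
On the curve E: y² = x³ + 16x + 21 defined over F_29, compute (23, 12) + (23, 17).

O

The two points share x = 23 and their y-coordinates satisfy 12 + 17 ≡ 0 (mod 29), so they are inverses. Their sum is 𝒪.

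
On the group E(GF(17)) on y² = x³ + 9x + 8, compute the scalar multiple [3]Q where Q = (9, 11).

Repeated addition: build up to 3Q.
2Q: tangent at (9, 11): λ = (3·9² + 9)/(2·11) ≡ 14/5. 5⁻¹ ≡ 7 (mod 17), so λ ≡ 14·7 ≡ 13.
  x = λ² - 9 - 9 = 169 - 18 ≡ 15; y = λ·(9 - 15) - 11 ≡ 13. → (15, 13)
3Q: (15, 13) + (9, 11). λ = (11 - 13)/(9 - 15) ≡ 15/11 mod 17. 11⁻¹ ≡ 14 (mod 17), so λ ≡ 6.
  x = λ² - 15 - 9 = 36 - 24 ≡ 12; y = λ·(15 - 12) - 13 ≡ 5. → (12, 5)

(12, 5)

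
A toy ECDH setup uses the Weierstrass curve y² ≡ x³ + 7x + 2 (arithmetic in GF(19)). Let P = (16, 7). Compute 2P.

(15, 9)

tangent at (16, 7): λ = (3·16² + 7)/(2·7) ≡ 15/14. 14⁻¹ ≡ 15 (mod 19), so λ ≡ 15·15 ≡ 16.
  x = λ² - 16 - 16 = 256 - 32 ≡ 15; y = λ·(16 - 15) - 7 ≡ 9. → (15, 9)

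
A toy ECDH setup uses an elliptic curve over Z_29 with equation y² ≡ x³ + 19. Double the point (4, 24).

(22, 16)

tangent at (4, 24): λ = (3·4² + 0)/(2·24) ≡ 19/19. 19⁻¹ ≡ 26 (mod 29), so λ ≡ 19·26 ≡ 1.
  x = λ² - 4 - 4 = 1 - 8 ≡ 22; y = λ·(4 - 22) - 24 ≡ 16. → (22, 16)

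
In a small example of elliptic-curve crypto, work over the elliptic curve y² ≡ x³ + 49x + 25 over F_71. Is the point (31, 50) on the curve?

y² = 50² ≡ 15; x³ + 49x + 25 = 31335 ≡ 24 (mod 71). 15 ≠ 24.

no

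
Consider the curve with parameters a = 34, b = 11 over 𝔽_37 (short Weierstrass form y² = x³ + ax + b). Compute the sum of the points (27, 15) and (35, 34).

(24, 6)

(27, 15) + (35, 34). λ = (34 - 15)/(35 - 27) ≡ 19/8 mod 37. 8⁻¹ ≡ 14 (mod 37) since 8·14 = 112 ≡ 1, so λ ≡ 7.
  x = λ² - 27 - 35 = 49 - 62 ≡ 24; y = λ·(27 - 24) - 15 ≡ 6. → (24, 6)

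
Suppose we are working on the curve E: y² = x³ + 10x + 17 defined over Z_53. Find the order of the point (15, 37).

11

2P: tangent at (15, 37): λ = (3·15² + 10)/(2·37) ≡ 49/21. 21⁻¹ ≡ 48 (mod 53) since 21·48 = 1008 ≡ 1, so λ ≡ 49·48 ≡ 20.
  x = λ² - 15 - 15 = 400 - 30 ≡ 52; y = λ·(15 - 52) - 37 ≡ 18. → (52, 18)
3P: (52, 18) + (15, 37). λ = (37 - 18)/(15 - 52) ≡ 19/16 mod 53. 16⁻¹ ≡ 10 (mod 53), so λ ≡ 31.
  x = λ² - 52 - 15 = 961 - 67 ≡ 46; y = λ·(52 - 46) - 18 ≡ 9. → (46, 9)
4P: (46, 9) + (15, 37). λ = (37 - 9)/(15 - 46) ≡ 28/22 mod 53. 22⁻¹ ≡ 41 (mod 53) since 22·41 = 902 ≡ 1, so λ ≡ 35.
  x = λ² - 46 - 15 = 1225 - 61 ≡ 51; y = λ·(46 - 51) - 9 ≡ 28. → (51, 28)
5P: (51, 28) + (15, 37). λ = (37 - 28)/(15 - 51) ≡ 9/17 mod 53. 17⁻¹ ≡ 25 (mod 53) since 17·25 = 425 ≡ 1, so λ ≡ 13.
  x = λ² - 51 - 15 = 169 - 66 ≡ 50; y = λ·(51 - 50) - 28 ≡ 38. → (50, 38)
6P: (50, 38) + (15, 37). λ = (37 - 38)/(15 - 50) ≡ 52/18 mod 53. 18⁻¹ ≡ 3 (mod 53), so λ ≡ 50.
  x = λ² - 50 - 15 = 2500 - 65 ≡ 50; y = λ·(50 - 50) - 38 ≡ 15. → (50, 15)
7P: (50, 15) + (15, 37). λ = (37 - 15)/(15 - 50) ≡ 22/18 mod 53. 18⁻¹ ≡ 3 (mod 53), so λ ≡ 13.
  x = λ² - 50 - 15 = 169 - 65 ≡ 51; y = λ·(50 - 51) - 15 ≡ 25. → (51, 25)
8P: (51, 25) + (15, 37). λ = (37 - 25)/(15 - 51) ≡ 12/17 mod 53. 17⁻¹ ≡ 25 (mod 53), so λ ≡ 35.
  x = λ² - 51 - 15 = 1225 - 66 ≡ 46; y = λ·(51 - 46) - 25 ≡ 44. → (46, 44)
9P: (46, 44) + (15, 37). λ = (37 - 44)/(15 - 46) ≡ 46/22 mod 53. 22⁻¹ ≡ 41 (mod 53), so λ ≡ 31.
  x = λ² - 46 - 15 = 961 - 61 ≡ 52; y = λ·(46 - 52) - 44 ≡ 35. → (52, 35)
10P: (52, 35) + (15, 37). λ = (37 - 35)/(15 - 52) ≡ 2/16 mod 53. 16⁻¹ ≡ 10 (mod 53) since 16·10 = 160 ≡ 1, so λ ≡ 20.
  x = λ² - 52 - 15 = 400 - 67 ≡ 15; y = λ·(52 - 15) - 35 ≡ 16. → (15, 16)
11P: (15, 16) + (15, 37): same x and y₁ ≡ -y₂, so the sum is the point at infinity.
11P = the point at infinity, so the order is 11.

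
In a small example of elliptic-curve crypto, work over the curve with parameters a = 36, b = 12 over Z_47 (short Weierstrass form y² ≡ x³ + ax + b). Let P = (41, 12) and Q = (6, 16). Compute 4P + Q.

First 4P:
Repeated addition: build up to 4P.
2P: tangent at (41, 12): λ = (3·41² + 36)/(2·12) ≡ 3/24. 24⁻¹ ≡ 2 (mod 47), so λ ≡ 3·2 ≡ 6.
  x = λ² - 41 - 41 = 36 - 82 ≡ 1; y = λ·(41 - 1) - 12 ≡ 40. → (1, 40)
3P: (1, 40) + (41, 12). λ = (12 - 40)/(41 - 1) ≡ 19/40 mod 47. 40⁻¹ ≡ 20 (mod 47) since 40·20 = 800 ≡ 1, so λ ≡ 4.
  x = λ² - 1 - 41 = 16 - 42 ≡ 21; y = λ·(1 - 21) - 40 ≡ 21. → (21, 21)
4P: (21, 21) + (41, 12). λ = (12 - 21)/(41 - 21) ≡ 38/20 mod 47. 20⁻¹ ≡ 40 (mod 47), so λ ≡ 16.
  x = λ² - 21 - 41 = 256 - 62 ≡ 6; y = λ·(21 - 6) - 21 ≡ 31. → (6, 31)
4P = (6, 31).
Finally 4P + Q:
(6, 31) + (6, 16): same x and y₁ ≡ -y₂, so the sum is 𝒪.

O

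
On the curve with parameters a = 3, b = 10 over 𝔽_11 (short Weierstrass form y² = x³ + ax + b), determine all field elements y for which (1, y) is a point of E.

5, 6

x³ + 3x + 10 = 14 ≡ 3 (mod 11).
Square roots of 3 mod 11: 5 and 6 (since 5² = 25 ≡ 3).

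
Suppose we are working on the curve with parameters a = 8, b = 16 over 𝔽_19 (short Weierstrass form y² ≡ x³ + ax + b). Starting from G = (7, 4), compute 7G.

(7, 15)

Repeated addition: build up to 7G.
2G: tangent at (7, 4): λ = (3·7² + 8)/(2·4) ≡ 3/8. 8⁻¹ ≡ 12 (mod 19) since 8·12 = 96 ≡ 1, so λ ≡ 3·12 ≡ 17.
  x = λ² - 7 - 7 = 289 - 14 ≡ 9; y = λ·(7 - 9) - 4 ≡ 0. → (9, 0)
3G: (9, 0) + (7, 4). λ = (4 - 0)/(7 - 9) ≡ 4/17 mod 19. 17⁻¹ ≡ 9 (mod 19) since 17·9 = 153 ≡ 1, so λ ≡ 17.
  x = λ² - 9 - 7 = 289 - 16 ≡ 7; y = λ·(9 - 7) - 0 ≡ 15. → (7, 15)
4G: (7, 15) + (7, 4): same x and y₁ ≡ -y₂, so the sum is ∞.
5G: ∞ + (7, 4) = (7, 4) (identity).
6G: tangent at (7, 4): λ = (3·7² + 8)/(2·4) ≡ 3/8. 8⁻¹ ≡ 12 (mod 19) since 8·12 = 96 ≡ 1, so λ ≡ 3·12 ≡ 17.
  x = λ² - 7 - 7 = 289 - 14 ≡ 9; y = λ·(7 - 9) - 4 ≡ 0. → (9, 0)
7G: (9, 0) + (7, 4). λ = (4 - 0)/(7 - 9) ≡ 4/17 mod 19. 17⁻¹ ≡ 9 (mod 19) since 17·9 = 153 ≡ 1, so λ ≡ 17.
  x = λ² - 9 - 7 = 289 - 16 ≡ 7; y = λ·(9 - 7) - 0 ≡ 15. → (7, 15)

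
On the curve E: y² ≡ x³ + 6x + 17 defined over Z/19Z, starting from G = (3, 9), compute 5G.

(8, 11)

Double-and-add on 5 = (101)₂. Start with G = (3, 9) for the leading 1-bit.
double: tangent at (3, 9): λ = (3·3² + 6)/(2·9) ≡ 14/18. 18⁻¹ ≡ 18 (mod 19), so λ ≡ 14·18 ≡ 5.
  x = λ² - 3 - 3 = 25 - 6 ≡ 0; y = λ·(3 - 0) - 9 ≡ 6. → (0, 6)
double: tangent at (0, 6): λ = (3·0² + 6)/(2·6) ≡ 6/12. 12⁻¹ ≡ 8 (mod 19) since 12·8 = 96 ≡ 1, so λ ≡ 6·8 ≡ 10.
  x = λ² - 0 - 0 = 100 - 0 ≡ 5; y = λ·(0 - 5) - 6 ≡ 1. → (5, 1)
add G: (5, 1) + (3, 9). λ = (9 - 1)/(3 - 5) ≡ 8/17 mod 19. 17⁻¹ ≡ 9 (mod 19), so λ ≡ 15.
  x = λ² - 5 - 3 = 225 - 8 ≡ 8; y = λ·(5 - 8) - 1 ≡ 11. → (8, 11)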